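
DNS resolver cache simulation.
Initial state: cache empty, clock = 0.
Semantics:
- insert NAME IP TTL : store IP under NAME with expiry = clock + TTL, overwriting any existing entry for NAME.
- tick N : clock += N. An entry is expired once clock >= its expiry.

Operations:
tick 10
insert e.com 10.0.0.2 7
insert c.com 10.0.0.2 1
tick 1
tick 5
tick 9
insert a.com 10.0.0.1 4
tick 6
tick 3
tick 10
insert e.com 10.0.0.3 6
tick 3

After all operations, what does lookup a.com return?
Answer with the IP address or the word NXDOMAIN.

Op 1: tick 10 -> clock=10.
Op 2: insert e.com -> 10.0.0.2 (expiry=10+7=17). clock=10
Op 3: insert c.com -> 10.0.0.2 (expiry=10+1=11). clock=10
Op 4: tick 1 -> clock=11. purged={c.com}
Op 5: tick 5 -> clock=16.
Op 6: tick 9 -> clock=25. purged={e.com}
Op 7: insert a.com -> 10.0.0.1 (expiry=25+4=29). clock=25
Op 8: tick 6 -> clock=31. purged={a.com}
Op 9: tick 3 -> clock=34.
Op 10: tick 10 -> clock=44.
Op 11: insert e.com -> 10.0.0.3 (expiry=44+6=50). clock=44
Op 12: tick 3 -> clock=47.
lookup a.com: not in cache (expired or never inserted)

Answer: NXDOMAIN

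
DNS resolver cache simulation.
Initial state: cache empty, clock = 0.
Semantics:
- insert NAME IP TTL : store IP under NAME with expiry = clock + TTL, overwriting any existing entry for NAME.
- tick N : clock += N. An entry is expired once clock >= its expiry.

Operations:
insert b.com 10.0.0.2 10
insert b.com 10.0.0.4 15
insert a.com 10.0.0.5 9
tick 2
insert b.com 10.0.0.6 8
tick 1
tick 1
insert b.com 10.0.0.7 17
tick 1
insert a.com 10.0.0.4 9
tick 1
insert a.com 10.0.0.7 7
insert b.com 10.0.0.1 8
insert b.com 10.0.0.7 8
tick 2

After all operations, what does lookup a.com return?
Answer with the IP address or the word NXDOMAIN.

Answer: 10.0.0.7

Derivation:
Op 1: insert b.com -> 10.0.0.2 (expiry=0+10=10). clock=0
Op 2: insert b.com -> 10.0.0.4 (expiry=0+15=15). clock=0
Op 3: insert a.com -> 10.0.0.5 (expiry=0+9=9). clock=0
Op 4: tick 2 -> clock=2.
Op 5: insert b.com -> 10.0.0.6 (expiry=2+8=10). clock=2
Op 6: tick 1 -> clock=3.
Op 7: tick 1 -> clock=4.
Op 8: insert b.com -> 10.0.0.7 (expiry=4+17=21). clock=4
Op 9: tick 1 -> clock=5.
Op 10: insert a.com -> 10.0.0.4 (expiry=5+9=14). clock=5
Op 11: tick 1 -> clock=6.
Op 12: insert a.com -> 10.0.0.7 (expiry=6+7=13). clock=6
Op 13: insert b.com -> 10.0.0.1 (expiry=6+8=14). clock=6
Op 14: insert b.com -> 10.0.0.7 (expiry=6+8=14). clock=6
Op 15: tick 2 -> clock=8.
lookup a.com: present, ip=10.0.0.7 expiry=13 > clock=8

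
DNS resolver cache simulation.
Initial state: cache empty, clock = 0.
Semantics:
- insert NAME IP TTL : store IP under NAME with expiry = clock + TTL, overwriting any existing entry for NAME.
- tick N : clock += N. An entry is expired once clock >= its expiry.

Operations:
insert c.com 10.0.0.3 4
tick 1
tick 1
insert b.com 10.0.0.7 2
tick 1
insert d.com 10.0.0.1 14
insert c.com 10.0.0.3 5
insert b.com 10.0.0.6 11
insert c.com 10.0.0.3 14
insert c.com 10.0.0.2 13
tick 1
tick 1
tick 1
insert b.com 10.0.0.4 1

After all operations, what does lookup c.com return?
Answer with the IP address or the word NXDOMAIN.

Op 1: insert c.com -> 10.0.0.3 (expiry=0+4=4). clock=0
Op 2: tick 1 -> clock=1.
Op 3: tick 1 -> clock=2.
Op 4: insert b.com -> 10.0.0.7 (expiry=2+2=4). clock=2
Op 5: tick 1 -> clock=3.
Op 6: insert d.com -> 10.0.0.1 (expiry=3+14=17). clock=3
Op 7: insert c.com -> 10.0.0.3 (expiry=3+5=8). clock=3
Op 8: insert b.com -> 10.0.0.6 (expiry=3+11=14). clock=3
Op 9: insert c.com -> 10.0.0.3 (expiry=3+14=17). clock=3
Op 10: insert c.com -> 10.0.0.2 (expiry=3+13=16). clock=3
Op 11: tick 1 -> clock=4.
Op 12: tick 1 -> clock=5.
Op 13: tick 1 -> clock=6.
Op 14: insert b.com -> 10.0.0.4 (expiry=6+1=7). clock=6
lookup c.com: present, ip=10.0.0.2 expiry=16 > clock=6

Answer: 10.0.0.2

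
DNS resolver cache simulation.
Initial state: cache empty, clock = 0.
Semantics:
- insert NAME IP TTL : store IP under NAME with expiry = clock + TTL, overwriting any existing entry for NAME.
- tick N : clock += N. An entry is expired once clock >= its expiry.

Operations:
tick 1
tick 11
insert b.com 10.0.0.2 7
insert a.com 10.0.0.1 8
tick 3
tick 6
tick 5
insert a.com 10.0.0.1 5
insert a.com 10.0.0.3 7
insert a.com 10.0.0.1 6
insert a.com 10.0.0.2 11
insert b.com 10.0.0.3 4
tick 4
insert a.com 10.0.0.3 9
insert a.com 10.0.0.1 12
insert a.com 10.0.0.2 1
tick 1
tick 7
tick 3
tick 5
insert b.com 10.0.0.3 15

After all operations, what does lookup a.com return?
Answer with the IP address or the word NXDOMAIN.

Answer: NXDOMAIN

Derivation:
Op 1: tick 1 -> clock=1.
Op 2: tick 11 -> clock=12.
Op 3: insert b.com -> 10.0.0.2 (expiry=12+7=19). clock=12
Op 4: insert a.com -> 10.0.0.1 (expiry=12+8=20). clock=12
Op 5: tick 3 -> clock=15.
Op 6: tick 6 -> clock=21. purged={a.com,b.com}
Op 7: tick 5 -> clock=26.
Op 8: insert a.com -> 10.0.0.1 (expiry=26+5=31). clock=26
Op 9: insert a.com -> 10.0.0.3 (expiry=26+7=33). clock=26
Op 10: insert a.com -> 10.0.0.1 (expiry=26+6=32). clock=26
Op 11: insert a.com -> 10.0.0.2 (expiry=26+11=37). clock=26
Op 12: insert b.com -> 10.0.0.3 (expiry=26+4=30). clock=26
Op 13: tick 4 -> clock=30. purged={b.com}
Op 14: insert a.com -> 10.0.0.3 (expiry=30+9=39). clock=30
Op 15: insert a.com -> 10.0.0.1 (expiry=30+12=42). clock=30
Op 16: insert a.com -> 10.0.0.2 (expiry=30+1=31). clock=30
Op 17: tick 1 -> clock=31. purged={a.com}
Op 18: tick 7 -> clock=38.
Op 19: tick 3 -> clock=41.
Op 20: tick 5 -> clock=46.
Op 21: insert b.com -> 10.0.0.3 (expiry=46+15=61). clock=46
lookup a.com: not in cache (expired or never inserted)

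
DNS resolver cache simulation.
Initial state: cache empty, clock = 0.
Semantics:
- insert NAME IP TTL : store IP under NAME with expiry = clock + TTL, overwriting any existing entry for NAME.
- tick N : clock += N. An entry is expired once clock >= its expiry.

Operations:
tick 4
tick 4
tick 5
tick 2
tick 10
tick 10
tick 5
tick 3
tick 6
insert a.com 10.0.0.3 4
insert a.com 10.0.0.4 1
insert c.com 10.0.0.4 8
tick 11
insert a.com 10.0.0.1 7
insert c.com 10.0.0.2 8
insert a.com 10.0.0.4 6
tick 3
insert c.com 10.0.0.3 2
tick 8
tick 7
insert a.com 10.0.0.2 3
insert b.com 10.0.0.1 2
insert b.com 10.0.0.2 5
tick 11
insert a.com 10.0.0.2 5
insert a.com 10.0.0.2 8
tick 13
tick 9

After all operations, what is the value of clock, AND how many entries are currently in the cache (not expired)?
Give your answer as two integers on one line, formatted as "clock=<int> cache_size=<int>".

Op 1: tick 4 -> clock=4.
Op 2: tick 4 -> clock=8.
Op 3: tick 5 -> clock=13.
Op 4: tick 2 -> clock=15.
Op 5: tick 10 -> clock=25.
Op 6: tick 10 -> clock=35.
Op 7: tick 5 -> clock=40.
Op 8: tick 3 -> clock=43.
Op 9: tick 6 -> clock=49.
Op 10: insert a.com -> 10.0.0.3 (expiry=49+4=53). clock=49
Op 11: insert a.com -> 10.0.0.4 (expiry=49+1=50). clock=49
Op 12: insert c.com -> 10.0.0.4 (expiry=49+8=57). clock=49
Op 13: tick 11 -> clock=60. purged={a.com,c.com}
Op 14: insert a.com -> 10.0.0.1 (expiry=60+7=67). clock=60
Op 15: insert c.com -> 10.0.0.2 (expiry=60+8=68). clock=60
Op 16: insert a.com -> 10.0.0.4 (expiry=60+6=66). clock=60
Op 17: tick 3 -> clock=63.
Op 18: insert c.com -> 10.0.0.3 (expiry=63+2=65). clock=63
Op 19: tick 8 -> clock=71. purged={a.com,c.com}
Op 20: tick 7 -> clock=78.
Op 21: insert a.com -> 10.0.0.2 (expiry=78+3=81). clock=78
Op 22: insert b.com -> 10.0.0.1 (expiry=78+2=80). clock=78
Op 23: insert b.com -> 10.0.0.2 (expiry=78+5=83). clock=78
Op 24: tick 11 -> clock=89. purged={a.com,b.com}
Op 25: insert a.com -> 10.0.0.2 (expiry=89+5=94). clock=89
Op 26: insert a.com -> 10.0.0.2 (expiry=89+8=97). clock=89
Op 27: tick 13 -> clock=102. purged={a.com}
Op 28: tick 9 -> clock=111.
Final clock = 111
Final cache (unexpired): {} -> size=0

Answer: clock=111 cache_size=0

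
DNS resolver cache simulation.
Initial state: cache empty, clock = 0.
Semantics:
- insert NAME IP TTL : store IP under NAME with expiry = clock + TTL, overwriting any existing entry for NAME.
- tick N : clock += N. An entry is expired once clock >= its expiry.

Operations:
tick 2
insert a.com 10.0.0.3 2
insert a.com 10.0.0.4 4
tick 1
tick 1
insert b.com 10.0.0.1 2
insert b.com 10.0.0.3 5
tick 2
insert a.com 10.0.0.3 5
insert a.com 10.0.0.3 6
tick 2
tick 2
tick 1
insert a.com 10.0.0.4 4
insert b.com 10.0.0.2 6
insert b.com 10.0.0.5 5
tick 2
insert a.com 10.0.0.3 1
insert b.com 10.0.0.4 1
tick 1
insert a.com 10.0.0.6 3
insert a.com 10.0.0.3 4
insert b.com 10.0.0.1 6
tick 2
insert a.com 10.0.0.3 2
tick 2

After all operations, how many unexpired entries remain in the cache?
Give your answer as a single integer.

Answer: 1

Derivation:
Op 1: tick 2 -> clock=2.
Op 2: insert a.com -> 10.0.0.3 (expiry=2+2=4). clock=2
Op 3: insert a.com -> 10.0.0.4 (expiry=2+4=6). clock=2
Op 4: tick 1 -> clock=3.
Op 5: tick 1 -> clock=4.
Op 6: insert b.com -> 10.0.0.1 (expiry=4+2=6). clock=4
Op 7: insert b.com -> 10.0.0.3 (expiry=4+5=9). clock=4
Op 8: tick 2 -> clock=6. purged={a.com}
Op 9: insert a.com -> 10.0.0.3 (expiry=6+5=11). clock=6
Op 10: insert a.com -> 10.0.0.3 (expiry=6+6=12). clock=6
Op 11: tick 2 -> clock=8.
Op 12: tick 2 -> clock=10. purged={b.com}
Op 13: tick 1 -> clock=11.
Op 14: insert a.com -> 10.0.0.4 (expiry=11+4=15). clock=11
Op 15: insert b.com -> 10.0.0.2 (expiry=11+6=17). clock=11
Op 16: insert b.com -> 10.0.0.5 (expiry=11+5=16). clock=11
Op 17: tick 2 -> clock=13.
Op 18: insert a.com -> 10.0.0.3 (expiry=13+1=14). clock=13
Op 19: insert b.com -> 10.0.0.4 (expiry=13+1=14). clock=13
Op 20: tick 1 -> clock=14. purged={a.com,b.com}
Op 21: insert a.com -> 10.0.0.6 (expiry=14+3=17). clock=14
Op 22: insert a.com -> 10.0.0.3 (expiry=14+4=18). clock=14
Op 23: insert b.com -> 10.0.0.1 (expiry=14+6=20). clock=14
Op 24: tick 2 -> clock=16.
Op 25: insert a.com -> 10.0.0.3 (expiry=16+2=18). clock=16
Op 26: tick 2 -> clock=18. purged={a.com}
Final cache (unexpired): {b.com} -> size=1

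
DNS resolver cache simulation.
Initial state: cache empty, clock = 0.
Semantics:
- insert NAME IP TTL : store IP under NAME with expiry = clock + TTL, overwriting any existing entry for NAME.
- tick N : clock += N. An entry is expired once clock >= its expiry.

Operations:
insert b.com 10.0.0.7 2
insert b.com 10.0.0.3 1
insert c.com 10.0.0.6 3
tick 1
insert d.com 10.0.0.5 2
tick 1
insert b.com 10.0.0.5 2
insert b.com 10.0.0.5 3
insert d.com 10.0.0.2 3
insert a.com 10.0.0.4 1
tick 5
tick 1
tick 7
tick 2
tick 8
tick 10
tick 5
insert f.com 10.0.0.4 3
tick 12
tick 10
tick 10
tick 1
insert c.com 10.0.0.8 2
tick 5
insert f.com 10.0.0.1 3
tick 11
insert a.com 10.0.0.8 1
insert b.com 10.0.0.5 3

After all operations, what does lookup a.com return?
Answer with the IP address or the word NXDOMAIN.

Op 1: insert b.com -> 10.0.0.7 (expiry=0+2=2). clock=0
Op 2: insert b.com -> 10.0.0.3 (expiry=0+1=1). clock=0
Op 3: insert c.com -> 10.0.0.6 (expiry=0+3=3). clock=0
Op 4: tick 1 -> clock=1. purged={b.com}
Op 5: insert d.com -> 10.0.0.5 (expiry=1+2=3). clock=1
Op 6: tick 1 -> clock=2.
Op 7: insert b.com -> 10.0.0.5 (expiry=2+2=4). clock=2
Op 8: insert b.com -> 10.0.0.5 (expiry=2+3=5). clock=2
Op 9: insert d.com -> 10.0.0.2 (expiry=2+3=5). clock=2
Op 10: insert a.com -> 10.0.0.4 (expiry=2+1=3). clock=2
Op 11: tick 5 -> clock=7. purged={a.com,b.com,c.com,d.com}
Op 12: tick 1 -> clock=8.
Op 13: tick 7 -> clock=15.
Op 14: tick 2 -> clock=17.
Op 15: tick 8 -> clock=25.
Op 16: tick 10 -> clock=35.
Op 17: tick 5 -> clock=40.
Op 18: insert f.com -> 10.0.0.4 (expiry=40+3=43). clock=40
Op 19: tick 12 -> clock=52. purged={f.com}
Op 20: tick 10 -> clock=62.
Op 21: tick 10 -> clock=72.
Op 22: tick 1 -> clock=73.
Op 23: insert c.com -> 10.0.0.8 (expiry=73+2=75). clock=73
Op 24: tick 5 -> clock=78. purged={c.com}
Op 25: insert f.com -> 10.0.0.1 (expiry=78+3=81). clock=78
Op 26: tick 11 -> clock=89. purged={f.com}
Op 27: insert a.com -> 10.0.0.8 (expiry=89+1=90). clock=89
Op 28: insert b.com -> 10.0.0.5 (expiry=89+3=92). clock=89
lookup a.com: present, ip=10.0.0.8 expiry=90 > clock=89

Answer: 10.0.0.8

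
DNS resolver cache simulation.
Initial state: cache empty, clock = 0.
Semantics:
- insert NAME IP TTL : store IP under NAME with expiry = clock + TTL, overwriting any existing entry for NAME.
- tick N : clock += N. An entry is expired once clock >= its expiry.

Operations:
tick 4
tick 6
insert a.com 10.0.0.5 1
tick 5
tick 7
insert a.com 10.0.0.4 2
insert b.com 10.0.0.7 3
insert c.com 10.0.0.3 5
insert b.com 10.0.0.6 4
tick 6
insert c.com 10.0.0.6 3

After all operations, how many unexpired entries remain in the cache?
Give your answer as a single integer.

Op 1: tick 4 -> clock=4.
Op 2: tick 6 -> clock=10.
Op 3: insert a.com -> 10.0.0.5 (expiry=10+1=11). clock=10
Op 4: tick 5 -> clock=15. purged={a.com}
Op 5: tick 7 -> clock=22.
Op 6: insert a.com -> 10.0.0.4 (expiry=22+2=24). clock=22
Op 7: insert b.com -> 10.0.0.7 (expiry=22+3=25). clock=22
Op 8: insert c.com -> 10.0.0.3 (expiry=22+5=27). clock=22
Op 9: insert b.com -> 10.0.0.6 (expiry=22+4=26). clock=22
Op 10: tick 6 -> clock=28. purged={a.com,b.com,c.com}
Op 11: insert c.com -> 10.0.0.6 (expiry=28+3=31). clock=28
Final cache (unexpired): {c.com} -> size=1

Answer: 1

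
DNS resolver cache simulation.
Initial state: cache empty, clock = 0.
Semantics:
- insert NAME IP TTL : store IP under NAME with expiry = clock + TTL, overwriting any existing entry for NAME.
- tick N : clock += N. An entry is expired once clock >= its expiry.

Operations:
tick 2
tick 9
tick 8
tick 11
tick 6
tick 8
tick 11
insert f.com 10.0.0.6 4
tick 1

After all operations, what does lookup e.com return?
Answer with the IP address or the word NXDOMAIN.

Answer: NXDOMAIN

Derivation:
Op 1: tick 2 -> clock=2.
Op 2: tick 9 -> clock=11.
Op 3: tick 8 -> clock=19.
Op 4: tick 11 -> clock=30.
Op 5: tick 6 -> clock=36.
Op 6: tick 8 -> clock=44.
Op 7: tick 11 -> clock=55.
Op 8: insert f.com -> 10.0.0.6 (expiry=55+4=59). clock=55
Op 9: tick 1 -> clock=56.
lookup e.com: not in cache (expired or never inserted)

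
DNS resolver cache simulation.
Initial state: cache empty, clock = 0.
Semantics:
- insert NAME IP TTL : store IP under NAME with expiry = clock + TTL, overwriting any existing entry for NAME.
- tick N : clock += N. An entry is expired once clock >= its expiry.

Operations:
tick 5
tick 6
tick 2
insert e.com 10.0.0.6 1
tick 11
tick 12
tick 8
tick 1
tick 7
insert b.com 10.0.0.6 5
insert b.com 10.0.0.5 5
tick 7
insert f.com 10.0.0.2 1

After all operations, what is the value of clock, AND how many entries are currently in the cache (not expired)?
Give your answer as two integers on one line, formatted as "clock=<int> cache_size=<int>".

Op 1: tick 5 -> clock=5.
Op 2: tick 6 -> clock=11.
Op 3: tick 2 -> clock=13.
Op 4: insert e.com -> 10.0.0.6 (expiry=13+1=14). clock=13
Op 5: tick 11 -> clock=24. purged={e.com}
Op 6: tick 12 -> clock=36.
Op 7: tick 8 -> clock=44.
Op 8: tick 1 -> clock=45.
Op 9: tick 7 -> clock=52.
Op 10: insert b.com -> 10.0.0.6 (expiry=52+5=57). clock=52
Op 11: insert b.com -> 10.0.0.5 (expiry=52+5=57). clock=52
Op 12: tick 7 -> clock=59. purged={b.com}
Op 13: insert f.com -> 10.0.0.2 (expiry=59+1=60). clock=59
Final clock = 59
Final cache (unexpired): {f.com} -> size=1

Answer: clock=59 cache_size=1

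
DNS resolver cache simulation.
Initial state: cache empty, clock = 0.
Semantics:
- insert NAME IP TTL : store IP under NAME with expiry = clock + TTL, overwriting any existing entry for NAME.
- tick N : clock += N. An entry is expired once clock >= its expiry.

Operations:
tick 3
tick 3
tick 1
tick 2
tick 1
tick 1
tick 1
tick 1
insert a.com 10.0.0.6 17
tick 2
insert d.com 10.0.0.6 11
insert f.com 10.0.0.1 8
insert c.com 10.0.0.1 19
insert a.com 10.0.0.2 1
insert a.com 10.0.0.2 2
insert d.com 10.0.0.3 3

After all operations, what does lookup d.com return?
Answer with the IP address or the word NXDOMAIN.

Answer: 10.0.0.3

Derivation:
Op 1: tick 3 -> clock=3.
Op 2: tick 3 -> clock=6.
Op 3: tick 1 -> clock=7.
Op 4: tick 2 -> clock=9.
Op 5: tick 1 -> clock=10.
Op 6: tick 1 -> clock=11.
Op 7: tick 1 -> clock=12.
Op 8: tick 1 -> clock=13.
Op 9: insert a.com -> 10.0.0.6 (expiry=13+17=30). clock=13
Op 10: tick 2 -> clock=15.
Op 11: insert d.com -> 10.0.0.6 (expiry=15+11=26). clock=15
Op 12: insert f.com -> 10.0.0.1 (expiry=15+8=23). clock=15
Op 13: insert c.com -> 10.0.0.1 (expiry=15+19=34). clock=15
Op 14: insert a.com -> 10.0.0.2 (expiry=15+1=16). clock=15
Op 15: insert a.com -> 10.0.0.2 (expiry=15+2=17). clock=15
Op 16: insert d.com -> 10.0.0.3 (expiry=15+3=18). clock=15
lookup d.com: present, ip=10.0.0.3 expiry=18 > clock=15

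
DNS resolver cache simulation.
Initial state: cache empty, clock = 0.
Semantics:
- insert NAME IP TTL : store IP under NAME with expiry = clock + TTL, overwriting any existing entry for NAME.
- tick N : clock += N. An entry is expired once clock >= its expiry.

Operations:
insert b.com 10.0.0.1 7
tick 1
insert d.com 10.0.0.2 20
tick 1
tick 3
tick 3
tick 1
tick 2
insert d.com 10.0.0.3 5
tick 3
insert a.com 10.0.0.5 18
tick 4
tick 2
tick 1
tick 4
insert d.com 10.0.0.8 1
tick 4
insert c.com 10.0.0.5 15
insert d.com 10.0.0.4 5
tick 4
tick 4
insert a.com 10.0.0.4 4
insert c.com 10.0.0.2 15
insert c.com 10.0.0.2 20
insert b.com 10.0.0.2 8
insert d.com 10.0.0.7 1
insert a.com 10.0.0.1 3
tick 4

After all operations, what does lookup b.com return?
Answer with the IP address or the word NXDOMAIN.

Answer: 10.0.0.2

Derivation:
Op 1: insert b.com -> 10.0.0.1 (expiry=0+7=7). clock=0
Op 2: tick 1 -> clock=1.
Op 3: insert d.com -> 10.0.0.2 (expiry=1+20=21). clock=1
Op 4: tick 1 -> clock=2.
Op 5: tick 3 -> clock=5.
Op 6: tick 3 -> clock=8. purged={b.com}
Op 7: tick 1 -> clock=9.
Op 8: tick 2 -> clock=11.
Op 9: insert d.com -> 10.0.0.3 (expiry=11+5=16). clock=11
Op 10: tick 3 -> clock=14.
Op 11: insert a.com -> 10.0.0.5 (expiry=14+18=32). clock=14
Op 12: tick 4 -> clock=18. purged={d.com}
Op 13: tick 2 -> clock=20.
Op 14: tick 1 -> clock=21.
Op 15: tick 4 -> clock=25.
Op 16: insert d.com -> 10.0.0.8 (expiry=25+1=26). clock=25
Op 17: tick 4 -> clock=29. purged={d.com}
Op 18: insert c.com -> 10.0.0.5 (expiry=29+15=44). clock=29
Op 19: insert d.com -> 10.0.0.4 (expiry=29+5=34). clock=29
Op 20: tick 4 -> clock=33. purged={a.com}
Op 21: tick 4 -> clock=37. purged={d.com}
Op 22: insert a.com -> 10.0.0.4 (expiry=37+4=41). clock=37
Op 23: insert c.com -> 10.0.0.2 (expiry=37+15=52). clock=37
Op 24: insert c.com -> 10.0.0.2 (expiry=37+20=57). clock=37
Op 25: insert b.com -> 10.0.0.2 (expiry=37+8=45). clock=37
Op 26: insert d.com -> 10.0.0.7 (expiry=37+1=38). clock=37
Op 27: insert a.com -> 10.0.0.1 (expiry=37+3=40). clock=37
Op 28: tick 4 -> clock=41. purged={a.com,d.com}
lookup b.com: present, ip=10.0.0.2 expiry=45 > clock=41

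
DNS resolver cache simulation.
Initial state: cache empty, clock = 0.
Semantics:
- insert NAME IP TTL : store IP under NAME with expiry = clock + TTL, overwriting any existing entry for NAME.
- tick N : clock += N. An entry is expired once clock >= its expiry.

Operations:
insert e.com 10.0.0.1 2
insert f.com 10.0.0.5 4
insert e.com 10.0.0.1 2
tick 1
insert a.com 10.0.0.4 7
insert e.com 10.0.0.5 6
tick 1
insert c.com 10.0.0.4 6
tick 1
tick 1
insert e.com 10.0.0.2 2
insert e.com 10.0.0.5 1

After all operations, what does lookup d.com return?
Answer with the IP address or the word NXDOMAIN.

Answer: NXDOMAIN

Derivation:
Op 1: insert e.com -> 10.0.0.1 (expiry=0+2=2). clock=0
Op 2: insert f.com -> 10.0.0.5 (expiry=0+4=4). clock=0
Op 3: insert e.com -> 10.0.0.1 (expiry=0+2=2). clock=0
Op 4: tick 1 -> clock=1.
Op 5: insert a.com -> 10.0.0.4 (expiry=1+7=8). clock=1
Op 6: insert e.com -> 10.0.0.5 (expiry=1+6=7). clock=1
Op 7: tick 1 -> clock=2.
Op 8: insert c.com -> 10.0.0.4 (expiry=2+6=8). clock=2
Op 9: tick 1 -> clock=3.
Op 10: tick 1 -> clock=4. purged={f.com}
Op 11: insert e.com -> 10.0.0.2 (expiry=4+2=6). clock=4
Op 12: insert e.com -> 10.0.0.5 (expiry=4+1=5). clock=4
lookup d.com: not in cache (expired or never inserted)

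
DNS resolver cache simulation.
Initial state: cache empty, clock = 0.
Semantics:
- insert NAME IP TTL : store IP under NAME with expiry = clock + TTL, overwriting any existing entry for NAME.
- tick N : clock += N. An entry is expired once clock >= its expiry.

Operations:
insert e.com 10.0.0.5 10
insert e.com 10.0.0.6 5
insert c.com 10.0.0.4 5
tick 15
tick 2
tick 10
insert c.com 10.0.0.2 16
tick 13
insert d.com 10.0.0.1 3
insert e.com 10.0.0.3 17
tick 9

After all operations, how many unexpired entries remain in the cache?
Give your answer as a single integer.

Op 1: insert e.com -> 10.0.0.5 (expiry=0+10=10). clock=0
Op 2: insert e.com -> 10.0.0.6 (expiry=0+5=5). clock=0
Op 3: insert c.com -> 10.0.0.4 (expiry=0+5=5). clock=0
Op 4: tick 15 -> clock=15. purged={c.com,e.com}
Op 5: tick 2 -> clock=17.
Op 6: tick 10 -> clock=27.
Op 7: insert c.com -> 10.0.0.2 (expiry=27+16=43). clock=27
Op 8: tick 13 -> clock=40.
Op 9: insert d.com -> 10.0.0.1 (expiry=40+3=43). clock=40
Op 10: insert e.com -> 10.0.0.3 (expiry=40+17=57). clock=40
Op 11: tick 9 -> clock=49. purged={c.com,d.com}
Final cache (unexpired): {e.com} -> size=1

Answer: 1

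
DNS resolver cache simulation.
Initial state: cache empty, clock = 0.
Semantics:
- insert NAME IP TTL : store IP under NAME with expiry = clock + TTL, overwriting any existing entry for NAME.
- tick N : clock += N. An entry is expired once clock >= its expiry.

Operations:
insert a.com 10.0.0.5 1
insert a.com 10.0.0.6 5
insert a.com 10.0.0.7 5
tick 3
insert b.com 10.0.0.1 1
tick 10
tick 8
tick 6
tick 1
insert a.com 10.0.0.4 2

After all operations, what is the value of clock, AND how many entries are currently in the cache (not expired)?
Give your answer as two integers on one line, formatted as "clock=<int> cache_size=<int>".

Op 1: insert a.com -> 10.0.0.5 (expiry=0+1=1). clock=0
Op 2: insert a.com -> 10.0.0.6 (expiry=0+5=5). clock=0
Op 3: insert a.com -> 10.0.0.7 (expiry=0+5=5). clock=0
Op 4: tick 3 -> clock=3.
Op 5: insert b.com -> 10.0.0.1 (expiry=3+1=4). clock=3
Op 6: tick 10 -> clock=13. purged={a.com,b.com}
Op 7: tick 8 -> clock=21.
Op 8: tick 6 -> clock=27.
Op 9: tick 1 -> clock=28.
Op 10: insert a.com -> 10.0.0.4 (expiry=28+2=30). clock=28
Final clock = 28
Final cache (unexpired): {a.com} -> size=1

Answer: clock=28 cache_size=1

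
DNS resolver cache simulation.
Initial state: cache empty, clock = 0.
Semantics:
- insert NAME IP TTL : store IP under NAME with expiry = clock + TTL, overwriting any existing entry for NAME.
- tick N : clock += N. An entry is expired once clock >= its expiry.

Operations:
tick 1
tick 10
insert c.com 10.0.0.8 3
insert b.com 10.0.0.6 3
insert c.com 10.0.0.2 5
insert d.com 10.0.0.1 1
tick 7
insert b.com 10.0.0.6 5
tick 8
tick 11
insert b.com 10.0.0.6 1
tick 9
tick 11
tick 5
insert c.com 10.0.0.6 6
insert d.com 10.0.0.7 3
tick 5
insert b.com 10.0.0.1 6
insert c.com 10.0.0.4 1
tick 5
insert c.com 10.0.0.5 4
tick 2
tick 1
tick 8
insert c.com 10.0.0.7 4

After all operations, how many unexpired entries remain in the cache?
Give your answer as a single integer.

Op 1: tick 1 -> clock=1.
Op 2: tick 10 -> clock=11.
Op 3: insert c.com -> 10.0.0.8 (expiry=11+3=14). clock=11
Op 4: insert b.com -> 10.0.0.6 (expiry=11+3=14). clock=11
Op 5: insert c.com -> 10.0.0.2 (expiry=11+5=16). clock=11
Op 6: insert d.com -> 10.0.0.1 (expiry=11+1=12). clock=11
Op 7: tick 7 -> clock=18. purged={b.com,c.com,d.com}
Op 8: insert b.com -> 10.0.0.6 (expiry=18+5=23). clock=18
Op 9: tick 8 -> clock=26. purged={b.com}
Op 10: tick 11 -> clock=37.
Op 11: insert b.com -> 10.0.0.6 (expiry=37+1=38). clock=37
Op 12: tick 9 -> clock=46. purged={b.com}
Op 13: tick 11 -> clock=57.
Op 14: tick 5 -> clock=62.
Op 15: insert c.com -> 10.0.0.6 (expiry=62+6=68). clock=62
Op 16: insert d.com -> 10.0.0.7 (expiry=62+3=65). clock=62
Op 17: tick 5 -> clock=67. purged={d.com}
Op 18: insert b.com -> 10.0.0.1 (expiry=67+6=73). clock=67
Op 19: insert c.com -> 10.0.0.4 (expiry=67+1=68). clock=67
Op 20: tick 5 -> clock=72. purged={c.com}
Op 21: insert c.com -> 10.0.0.5 (expiry=72+4=76). clock=72
Op 22: tick 2 -> clock=74. purged={b.com}
Op 23: tick 1 -> clock=75.
Op 24: tick 8 -> clock=83. purged={c.com}
Op 25: insert c.com -> 10.0.0.7 (expiry=83+4=87). clock=83
Final cache (unexpired): {c.com} -> size=1

Answer: 1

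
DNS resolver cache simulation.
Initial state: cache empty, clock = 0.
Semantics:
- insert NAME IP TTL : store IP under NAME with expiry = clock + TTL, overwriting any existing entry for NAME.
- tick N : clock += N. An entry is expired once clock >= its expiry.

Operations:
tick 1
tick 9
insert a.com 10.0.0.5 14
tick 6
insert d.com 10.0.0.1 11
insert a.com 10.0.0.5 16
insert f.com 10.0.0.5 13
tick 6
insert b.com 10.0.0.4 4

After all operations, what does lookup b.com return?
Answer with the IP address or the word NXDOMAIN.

Answer: 10.0.0.4

Derivation:
Op 1: tick 1 -> clock=1.
Op 2: tick 9 -> clock=10.
Op 3: insert a.com -> 10.0.0.5 (expiry=10+14=24). clock=10
Op 4: tick 6 -> clock=16.
Op 5: insert d.com -> 10.0.0.1 (expiry=16+11=27). clock=16
Op 6: insert a.com -> 10.0.0.5 (expiry=16+16=32). clock=16
Op 7: insert f.com -> 10.0.0.5 (expiry=16+13=29). clock=16
Op 8: tick 6 -> clock=22.
Op 9: insert b.com -> 10.0.0.4 (expiry=22+4=26). clock=22
lookup b.com: present, ip=10.0.0.4 expiry=26 > clock=22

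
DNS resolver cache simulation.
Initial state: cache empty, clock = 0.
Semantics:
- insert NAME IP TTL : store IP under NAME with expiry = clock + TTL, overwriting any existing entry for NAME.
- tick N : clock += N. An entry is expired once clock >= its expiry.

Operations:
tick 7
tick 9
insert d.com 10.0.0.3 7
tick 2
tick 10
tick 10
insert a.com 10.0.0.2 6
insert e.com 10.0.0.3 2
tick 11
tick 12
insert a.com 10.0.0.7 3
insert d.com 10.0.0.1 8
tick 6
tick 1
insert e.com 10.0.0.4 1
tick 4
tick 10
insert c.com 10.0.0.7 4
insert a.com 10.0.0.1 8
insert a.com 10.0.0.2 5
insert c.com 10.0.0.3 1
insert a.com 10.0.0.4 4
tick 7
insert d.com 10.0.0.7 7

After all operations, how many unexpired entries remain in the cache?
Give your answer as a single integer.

Op 1: tick 7 -> clock=7.
Op 2: tick 9 -> clock=16.
Op 3: insert d.com -> 10.0.0.3 (expiry=16+7=23). clock=16
Op 4: tick 2 -> clock=18.
Op 5: tick 10 -> clock=28. purged={d.com}
Op 6: tick 10 -> clock=38.
Op 7: insert a.com -> 10.0.0.2 (expiry=38+6=44). clock=38
Op 8: insert e.com -> 10.0.0.3 (expiry=38+2=40). clock=38
Op 9: tick 11 -> clock=49. purged={a.com,e.com}
Op 10: tick 12 -> clock=61.
Op 11: insert a.com -> 10.0.0.7 (expiry=61+3=64). clock=61
Op 12: insert d.com -> 10.0.0.1 (expiry=61+8=69). clock=61
Op 13: tick 6 -> clock=67. purged={a.com}
Op 14: tick 1 -> clock=68.
Op 15: insert e.com -> 10.0.0.4 (expiry=68+1=69). clock=68
Op 16: tick 4 -> clock=72. purged={d.com,e.com}
Op 17: tick 10 -> clock=82.
Op 18: insert c.com -> 10.0.0.7 (expiry=82+4=86). clock=82
Op 19: insert a.com -> 10.0.0.1 (expiry=82+8=90). clock=82
Op 20: insert a.com -> 10.0.0.2 (expiry=82+5=87). clock=82
Op 21: insert c.com -> 10.0.0.3 (expiry=82+1=83). clock=82
Op 22: insert a.com -> 10.0.0.4 (expiry=82+4=86). clock=82
Op 23: tick 7 -> clock=89. purged={a.com,c.com}
Op 24: insert d.com -> 10.0.0.7 (expiry=89+7=96). clock=89
Final cache (unexpired): {d.com} -> size=1

Answer: 1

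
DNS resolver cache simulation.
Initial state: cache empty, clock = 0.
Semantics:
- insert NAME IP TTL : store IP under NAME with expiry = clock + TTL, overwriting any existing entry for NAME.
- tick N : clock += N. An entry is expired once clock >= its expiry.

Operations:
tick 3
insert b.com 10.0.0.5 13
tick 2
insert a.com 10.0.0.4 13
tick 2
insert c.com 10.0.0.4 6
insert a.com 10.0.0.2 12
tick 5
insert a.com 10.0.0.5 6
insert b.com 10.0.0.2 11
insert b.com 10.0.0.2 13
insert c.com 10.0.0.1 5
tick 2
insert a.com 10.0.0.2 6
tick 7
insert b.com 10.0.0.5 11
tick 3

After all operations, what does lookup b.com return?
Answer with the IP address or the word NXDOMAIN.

Answer: 10.0.0.5

Derivation:
Op 1: tick 3 -> clock=3.
Op 2: insert b.com -> 10.0.0.5 (expiry=3+13=16). clock=3
Op 3: tick 2 -> clock=5.
Op 4: insert a.com -> 10.0.0.4 (expiry=5+13=18). clock=5
Op 5: tick 2 -> clock=7.
Op 6: insert c.com -> 10.0.0.4 (expiry=7+6=13). clock=7
Op 7: insert a.com -> 10.0.0.2 (expiry=7+12=19). clock=7
Op 8: tick 5 -> clock=12.
Op 9: insert a.com -> 10.0.0.5 (expiry=12+6=18). clock=12
Op 10: insert b.com -> 10.0.0.2 (expiry=12+11=23). clock=12
Op 11: insert b.com -> 10.0.0.2 (expiry=12+13=25). clock=12
Op 12: insert c.com -> 10.0.0.1 (expiry=12+5=17). clock=12
Op 13: tick 2 -> clock=14.
Op 14: insert a.com -> 10.0.0.2 (expiry=14+6=20). clock=14
Op 15: tick 7 -> clock=21. purged={a.com,c.com}
Op 16: insert b.com -> 10.0.0.5 (expiry=21+11=32). clock=21
Op 17: tick 3 -> clock=24.
lookup b.com: present, ip=10.0.0.5 expiry=32 > clock=24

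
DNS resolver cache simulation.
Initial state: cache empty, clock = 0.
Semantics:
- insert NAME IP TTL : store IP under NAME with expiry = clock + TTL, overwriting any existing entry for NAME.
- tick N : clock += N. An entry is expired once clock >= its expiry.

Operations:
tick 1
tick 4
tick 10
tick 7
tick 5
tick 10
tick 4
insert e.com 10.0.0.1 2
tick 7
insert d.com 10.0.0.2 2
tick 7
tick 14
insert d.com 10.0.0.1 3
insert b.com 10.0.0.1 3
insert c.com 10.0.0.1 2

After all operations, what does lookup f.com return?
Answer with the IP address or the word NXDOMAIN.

Op 1: tick 1 -> clock=1.
Op 2: tick 4 -> clock=5.
Op 3: tick 10 -> clock=15.
Op 4: tick 7 -> clock=22.
Op 5: tick 5 -> clock=27.
Op 6: tick 10 -> clock=37.
Op 7: tick 4 -> clock=41.
Op 8: insert e.com -> 10.0.0.1 (expiry=41+2=43). clock=41
Op 9: tick 7 -> clock=48. purged={e.com}
Op 10: insert d.com -> 10.0.0.2 (expiry=48+2=50). clock=48
Op 11: tick 7 -> clock=55. purged={d.com}
Op 12: tick 14 -> clock=69.
Op 13: insert d.com -> 10.0.0.1 (expiry=69+3=72). clock=69
Op 14: insert b.com -> 10.0.0.1 (expiry=69+3=72). clock=69
Op 15: insert c.com -> 10.0.0.1 (expiry=69+2=71). clock=69
lookup f.com: not in cache (expired or never inserted)

Answer: NXDOMAIN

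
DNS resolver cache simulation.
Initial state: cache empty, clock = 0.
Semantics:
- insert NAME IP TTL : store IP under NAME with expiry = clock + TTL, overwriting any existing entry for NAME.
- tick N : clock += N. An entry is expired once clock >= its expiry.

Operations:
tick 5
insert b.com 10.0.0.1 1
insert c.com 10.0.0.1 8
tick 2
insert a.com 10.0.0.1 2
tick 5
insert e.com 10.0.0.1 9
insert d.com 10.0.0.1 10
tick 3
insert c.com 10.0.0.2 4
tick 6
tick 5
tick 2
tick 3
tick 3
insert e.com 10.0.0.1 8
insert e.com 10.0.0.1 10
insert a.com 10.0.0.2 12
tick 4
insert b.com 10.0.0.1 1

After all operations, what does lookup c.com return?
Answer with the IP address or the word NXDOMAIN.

Answer: NXDOMAIN

Derivation:
Op 1: tick 5 -> clock=5.
Op 2: insert b.com -> 10.0.0.1 (expiry=5+1=6). clock=5
Op 3: insert c.com -> 10.0.0.1 (expiry=5+8=13). clock=5
Op 4: tick 2 -> clock=7. purged={b.com}
Op 5: insert a.com -> 10.0.0.1 (expiry=7+2=9). clock=7
Op 6: tick 5 -> clock=12. purged={a.com}
Op 7: insert e.com -> 10.0.0.1 (expiry=12+9=21). clock=12
Op 8: insert d.com -> 10.0.0.1 (expiry=12+10=22). clock=12
Op 9: tick 3 -> clock=15. purged={c.com}
Op 10: insert c.com -> 10.0.0.2 (expiry=15+4=19). clock=15
Op 11: tick 6 -> clock=21. purged={c.com,e.com}
Op 12: tick 5 -> clock=26. purged={d.com}
Op 13: tick 2 -> clock=28.
Op 14: tick 3 -> clock=31.
Op 15: tick 3 -> clock=34.
Op 16: insert e.com -> 10.0.0.1 (expiry=34+8=42). clock=34
Op 17: insert e.com -> 10.0.0.1 (expiry=34+10=44). clock=34
Op 18: insert a.com -> 10.0.0.2 (expiry=34+12=46). clock=34
Op 19: tick 4 -> clock=38.
Op 20: insert b.com -> 10.0.0.1 (expiry=38+1=39). clock=38
lookup c.com: not in cache (expired or never inserted)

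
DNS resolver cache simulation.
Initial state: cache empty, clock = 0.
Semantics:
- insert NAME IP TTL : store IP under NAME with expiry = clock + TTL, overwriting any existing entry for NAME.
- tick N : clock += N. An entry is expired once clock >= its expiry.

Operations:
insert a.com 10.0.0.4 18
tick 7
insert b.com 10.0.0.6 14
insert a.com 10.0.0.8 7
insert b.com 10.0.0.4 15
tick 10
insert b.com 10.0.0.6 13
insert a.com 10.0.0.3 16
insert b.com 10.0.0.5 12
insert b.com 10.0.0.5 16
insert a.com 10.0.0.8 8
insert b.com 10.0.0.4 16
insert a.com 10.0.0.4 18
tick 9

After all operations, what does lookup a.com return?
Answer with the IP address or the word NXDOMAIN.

Op 1: insert a.com -> 10.0.0.4 (expiry=0+18=18). clock=0
Op 2: tick 7 -> clock=7.
Op 3: insert b.com -> 10.0.0.6 (expiry=7+14=21). clock=7
Op 4: insert a.com -> 10.0.0.8 (expiry=7+7=14). clock=7
Op 5: insert b.com -> 10.0.0.4 (expiry=7+15=22). clock=7
Op 6: tick 10 -> clock=17. purged={a.com}
Op 7: insert b.com -> 10.0.0.6 (expiry=17+13=30). clock=17
Op 8: insert a.com -> 10.0.0.3 (expiry=17+16=33). clock=17
Op 9: insert b.com -> 10.0.0.5 (expiry=17+12=29). clock=17
Op 10: insert b.com -> 10.0.0.5 (expiry=17+16=33). clock=17
Op 11: insert a.com -> 10.0.0.8 (expiry=17+8=25). clock=17
Op 12: insert b.com -> 10.0.0.4 (expiry=17+16=33). clock=17
Op 13: insert a.com -> 10.0.0.4 (expiry=17+18=35). clock=17
Op 14: tick 9 -> clock=26.
lookup a.com: present, ip=10.0.0.4 expiry=35 > clock=26

Answer: 10.0.0.4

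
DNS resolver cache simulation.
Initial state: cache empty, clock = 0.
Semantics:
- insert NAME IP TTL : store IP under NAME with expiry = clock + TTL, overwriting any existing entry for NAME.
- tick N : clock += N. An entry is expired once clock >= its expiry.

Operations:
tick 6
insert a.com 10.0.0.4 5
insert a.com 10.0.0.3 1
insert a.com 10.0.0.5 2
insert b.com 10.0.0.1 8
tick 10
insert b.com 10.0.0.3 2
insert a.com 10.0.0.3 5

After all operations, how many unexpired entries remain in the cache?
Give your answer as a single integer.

Op 1: tick 6 -> clock=6.
Op 2: insert a.com -> 10.0.0.4 (expiry=6+5=11). clock=6
Op 3: insert a.com -> 10.0.0.3 (expiry=6+1=7). clock=6
Op 4: insert a.com -> 10.0.0.5 (expiry=6+2=8). clock=6
Op 5: insert b.com -> 10.0.0.1 (expiry=6+8=14). clock=6
Op 6: tick 10 -> clock=16. purged={a.com,b.com}
Op 7: insert b.com -> 10.0.0.3 (expiry=16+2=18). clock=16
Op 8: insert a.com -> 10.0.0.3 (expiry=16+5=21). clock=16
Final cache (unexpired): {a.com,b.com} -> size=2

Answer: 2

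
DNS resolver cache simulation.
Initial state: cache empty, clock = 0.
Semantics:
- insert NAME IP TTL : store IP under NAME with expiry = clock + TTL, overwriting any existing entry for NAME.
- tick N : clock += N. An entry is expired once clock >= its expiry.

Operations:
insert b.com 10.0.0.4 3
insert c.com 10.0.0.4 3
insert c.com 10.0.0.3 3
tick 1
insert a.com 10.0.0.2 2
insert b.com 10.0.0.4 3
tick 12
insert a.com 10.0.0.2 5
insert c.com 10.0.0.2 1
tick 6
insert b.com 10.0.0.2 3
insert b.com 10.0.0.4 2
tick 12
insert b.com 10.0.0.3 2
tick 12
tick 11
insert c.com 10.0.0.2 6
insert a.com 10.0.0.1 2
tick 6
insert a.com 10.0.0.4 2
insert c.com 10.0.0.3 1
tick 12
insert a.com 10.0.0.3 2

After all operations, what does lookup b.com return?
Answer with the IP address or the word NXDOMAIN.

Answer: NXDOMAIN

Derivation:
Op 1: insert b.com -> 10.0.0.4 (expiry=0+3=3). clock=0
Op 2: insert c.com -> 10.0.0.4 (expiry=0+3=3). clock=0
Op 3: insert c.com -> 10.0.0.3 (expiry=0+3=3). clock=0
Op 4: tick 1 -> clock=1.
Op 5: insert a.com -> 10.0.0.2 (expiry=1+2=3). clock=1
Op 6: insert b.com -> 10.0.0.4 (expiry=1+3=4). clock=1
Op 7: tick 12 -> clock=13. purged={a.com,b.com,c.com}
Op 8: insert a.com -> 10.0.0.2 (expiry=13+5=18). clock=13
Op 9: insert c.com -> 10.0.0.2 (expiry=13+1=14). clock=13
Op 10: tick 6 -> clock=19. purged={a.com,c.com}
Op 11: insert b.com -> 10.0.0.2 (expiry=19+3=22). clock=19
Op 12: insert b.com -> 10.0.0.4 (expiry=19+2=21). clock=19
Op 13: tick 12 -> clock=31. purged={b.com}
Op 14: insert b.com -> 10.0.0.3 (expiry=31+2=33). clock=31
Op 15: tick 12 -> clock=43. purged={b.com}
Op 16: tick 11 -> clock=54.
Op 17: insert c.com -> 10.0.0.2 (expiry=54+6=60). clock=54
Op 18: insert a.com -> 10.0.0.1 (expiry=54+2=56). clock=54
Op 19: tick 6 -> clock=60. purged={a.com,c.com}
Op 20: insert a.com -> 10.0.0.4 (expiry=60+2=62). clock=60
Op 21: insert c.com -> 10.0.0.3 (expiry=60+1=61). clock=60
Op 22: tick 12 -> clock=72. purged={a.com,c.com}
Op 23: insert a.com -> 10.0.0.3 (expiry=72+2=74). clock=72
lookup b.com: not in cache (expired or never inserted)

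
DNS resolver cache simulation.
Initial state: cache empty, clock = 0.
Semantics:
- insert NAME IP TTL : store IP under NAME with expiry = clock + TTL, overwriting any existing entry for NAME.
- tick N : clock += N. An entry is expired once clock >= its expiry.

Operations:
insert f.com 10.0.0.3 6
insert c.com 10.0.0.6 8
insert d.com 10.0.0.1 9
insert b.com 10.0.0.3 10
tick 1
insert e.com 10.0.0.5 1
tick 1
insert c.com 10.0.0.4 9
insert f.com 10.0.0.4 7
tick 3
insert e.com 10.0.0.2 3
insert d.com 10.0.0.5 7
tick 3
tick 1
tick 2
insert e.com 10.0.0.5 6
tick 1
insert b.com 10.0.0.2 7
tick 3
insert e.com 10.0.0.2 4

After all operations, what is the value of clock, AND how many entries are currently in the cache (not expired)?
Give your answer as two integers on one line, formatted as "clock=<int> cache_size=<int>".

Op 1: insert f.com -> 10.0.0.3 (expiry=0+6=6). clock=0
Op 2: insert c.com -> 10.0.0.6 (expiry=0+8=8). clock=0
Op 3: insert d.com -> 10.0.0.1 (expiry=0+9=9). clock=0
Op 4: insert b.com -> 10.0.0.3 (expiry=0+10=10). clock=0
Op 5: tick 1 -> clock=1.
Op 6: insert e.com -> 10.0.0.5 (expiry=1+1=2). clock=1
Op 7: tick 1 -> clock=2. purged={e.com}
Op 8: insert c.com -> 10.0.0.4 (expiry=2+9=11). clock=2
Op 9: insert f.com -> 10.0.0.4 (expiry=2+7=9). clock=2
Op 10: tick 3 -> clock=5.
Op 11: insert e.com -> 10.0.0.2 (expiry=5+3=8). clock=5
Op 12: insert d.com -> 10.0.0.5 (expiry=5+7=12). clock=5
Op 13: tick 3 -> clock=8. purged={e.com}
Op 14: tick 1 -> clock=9. purged={f.com}
Op 15: tick 2 -> clock=11. purged={b.com,c.com}
Op 16: insert e.com -> 10.0.0.5 (expiry=11+6=17). clock=11
Op 17: tick 1 -> clock=12. purged={d.com}
Op 18: insert b.com -> 10.0.0.2 (expiry=12+7=19). clock=12
Op 19: tick 3 -> clock=15.
Op 20: insert e.com -> 10.0.0.2 (expiry=15+4=19). clock=15
Final clock = 15
Final cache (unexpired): {b.com,e.com} -> size=2

Answer: clock=15 cache_size=2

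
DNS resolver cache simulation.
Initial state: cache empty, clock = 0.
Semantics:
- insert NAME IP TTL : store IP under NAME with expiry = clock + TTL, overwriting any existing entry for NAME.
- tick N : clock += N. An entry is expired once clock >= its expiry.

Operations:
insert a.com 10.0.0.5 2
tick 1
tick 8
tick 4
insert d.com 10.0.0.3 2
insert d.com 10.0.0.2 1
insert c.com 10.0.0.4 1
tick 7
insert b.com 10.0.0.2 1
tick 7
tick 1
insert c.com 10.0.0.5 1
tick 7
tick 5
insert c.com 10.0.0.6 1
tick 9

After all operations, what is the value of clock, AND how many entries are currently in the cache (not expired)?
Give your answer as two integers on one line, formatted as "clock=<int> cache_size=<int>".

Op 1: insert a.com -> 10.0.0.5 (expiry=0+2=2). clock=0
Op 2: tick 1 -> clock=1.
Op 3: tick 8 -> clock=9. purged={a.com}
Op 4: tick 4 -> clock=13.
Op 5: insert d.com -> 10.0.0.3 (expiry=13+2=15). clock=13
Op 6: insert d.com -> 10.0.0.2 (expiry=13+1=14). clock=13
Op 7: insert c.com -> 10.0.0.4 (expiry=13+1=14). clock=13
Op 8: tick 7 -> clock=20. purged={c.com,d.com}
Op 9: insert b.com -> 10.0.0.2 (expiry=20+1=21). clock=20
Op 10: tick 7 -> clock=27. purged={b.com}
Op 11: tick 1 -> clock=28.
Op 12: insert c.com -> 10.0.0.5 (expiry=28+1=29). clock=28
Op 13: tick 7 -> clock=35. purged={c.com}
Op 14: tick 5 -> clock=40.
Op 15: insert c.com -> 10.0.0.6 (expiry=40+1=41). clock=40
Op 16: tick 9 -> clock=49. purged={c.com}
Final clock = 49
Final cache (unexpired): {} -> size=0

Answer: clock=49 cache_size=0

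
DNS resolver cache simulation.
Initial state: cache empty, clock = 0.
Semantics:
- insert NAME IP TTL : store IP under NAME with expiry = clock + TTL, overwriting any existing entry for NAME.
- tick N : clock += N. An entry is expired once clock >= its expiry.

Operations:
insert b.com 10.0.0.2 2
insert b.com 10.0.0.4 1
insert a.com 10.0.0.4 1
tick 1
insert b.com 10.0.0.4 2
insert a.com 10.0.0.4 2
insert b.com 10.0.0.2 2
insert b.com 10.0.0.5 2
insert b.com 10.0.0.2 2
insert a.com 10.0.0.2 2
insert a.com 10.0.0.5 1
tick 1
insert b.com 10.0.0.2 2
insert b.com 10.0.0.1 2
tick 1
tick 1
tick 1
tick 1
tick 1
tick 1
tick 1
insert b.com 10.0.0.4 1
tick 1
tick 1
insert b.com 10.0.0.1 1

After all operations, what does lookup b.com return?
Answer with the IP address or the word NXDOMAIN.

Op 1: insert b.com -> 10.0.0.2 (expiry=0+2=2). clock=0
Op 2: insert b.com -> 10.0.0.4 (expiry=0+1=1). clock=0
Op 3: insert a.com -> 10.0.0.4 (expiry=0+1=1). clock=0
Op 4: tick 1 -> clock=1. purged={a.com,b.com}
Op 5: insert b.com -> 10.0.0.4 (expiry=1+2=3). clock=1
Op 6: insert a.com -> 10.0.0.4 (expiry=1+2=3). clock=1
Op 7: insert b.com -> 10.0.0.2 (expiry=1+2=3). clock=1
Op 8: insert b.com -> 10.0.0.5 (expiry=1+2=3). clock=1
Op 9: insert b.com -> 10.0.0.2 (expiry=1+2=3). clock=1
Op 10: insert a.com -> 10.0.0.2 (expiry=1+2=3). clock=1
Op 11: insert a.com -> 10.0.0.5 (expiry=1+1=2). clock=1
Op 12: tick 1 -> clock=2. purged={a.com}
Op 13: insert b.com -> 10.0.0.2 (expiry=2+2=4). clock=2
Op 14: insert b.com -> 10.0.0.1 (expiry=2+2=4). clock=2
Op 15: tick 1 -> clock=3.
Op 16: tick 1 -> clock=4. purged={b.com}
Op 17: tick 1 -> clock=5.
Op 18: tick 1 -> clock=6.
Op 19: tick 1 -> clock=7.
Op 20: tick 1 -> clock=8.
Op 21: tick 1 -> clock=9.
Op 22: insert b.com -> 10.0.0.4 (expiry=9+1=10). clock=9
Op 23: tick 1 -> clock=10. purged={b.com}
Op 24: tick 1 -> clock=11.
Op 25: insert b.com -> 10.0.0.1 (expiry=11+1=12). clock=11
lookup b.com: present, ip=10.0.0.1 expiry=12 > clock=11

Answer: 10.0.0.1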